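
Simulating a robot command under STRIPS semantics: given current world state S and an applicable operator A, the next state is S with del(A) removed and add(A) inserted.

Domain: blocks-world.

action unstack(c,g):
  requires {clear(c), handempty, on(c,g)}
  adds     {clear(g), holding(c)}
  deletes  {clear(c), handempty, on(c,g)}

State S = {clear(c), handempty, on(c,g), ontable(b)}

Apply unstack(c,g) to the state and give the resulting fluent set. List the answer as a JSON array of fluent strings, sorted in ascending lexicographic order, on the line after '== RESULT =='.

Compute (S \ del) ∪ add:
  pre ⊆ S: {clear(c), handempty, on(c,g)} ⊆ S  — applicable
  S \ del = {ontable(b)}
  ∪ add   = {clear(g), holding(c), ontable(b)}

== RESULT ==
["clear(g)", "holding(c)", "ontable(b)"]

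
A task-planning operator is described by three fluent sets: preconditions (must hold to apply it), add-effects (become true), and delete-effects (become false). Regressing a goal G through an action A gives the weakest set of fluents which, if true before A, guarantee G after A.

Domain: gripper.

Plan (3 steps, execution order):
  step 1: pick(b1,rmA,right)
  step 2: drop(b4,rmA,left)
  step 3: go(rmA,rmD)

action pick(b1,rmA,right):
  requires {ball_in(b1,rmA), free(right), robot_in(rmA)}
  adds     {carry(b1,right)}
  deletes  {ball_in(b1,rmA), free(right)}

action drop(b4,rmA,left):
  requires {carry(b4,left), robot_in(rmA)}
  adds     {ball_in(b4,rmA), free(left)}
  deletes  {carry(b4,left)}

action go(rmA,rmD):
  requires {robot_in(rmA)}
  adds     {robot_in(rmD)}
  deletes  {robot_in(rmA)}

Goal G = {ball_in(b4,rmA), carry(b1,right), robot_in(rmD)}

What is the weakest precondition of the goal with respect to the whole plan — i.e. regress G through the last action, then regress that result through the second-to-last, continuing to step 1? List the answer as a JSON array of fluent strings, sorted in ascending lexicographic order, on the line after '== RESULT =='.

Work backward from the goal:
  through step 3 (go(rmA,rmD)): drop {robot_in(rmD)}, keep {ball_in(b4,rmA), carry(b1,right)}, require {robot_in(rmA)}
    → {ball_in(b4,rmA), carry(b1,right), robot_in(rmA)}
  through step 2 (drop(b4,rmA,left)): drop {ball_in(b4,rmA)}, keep {carry(b1,right), robot_in(rmA)}, require {carry(b4,left), robot_in(rmA)}
    → {carry(b1,right), carry(b4,left), robot_in(rmA)}
  through step 1 (pick(b1,rmA,right)): drop {carry(b1,right)}, keep {carry(b4,left), robot_in(rmA)}, require {ball_in(b1,rmA), free(right), robot_in(rmA)}
    → {ball_in(b1,rmA), carry(b4,left), free(right), robot_in(rmA)}

== RESULT ==
["ball_in(b1,rmA)", "carry(b4,left)", "free(right)", "robot_in(rmA)"]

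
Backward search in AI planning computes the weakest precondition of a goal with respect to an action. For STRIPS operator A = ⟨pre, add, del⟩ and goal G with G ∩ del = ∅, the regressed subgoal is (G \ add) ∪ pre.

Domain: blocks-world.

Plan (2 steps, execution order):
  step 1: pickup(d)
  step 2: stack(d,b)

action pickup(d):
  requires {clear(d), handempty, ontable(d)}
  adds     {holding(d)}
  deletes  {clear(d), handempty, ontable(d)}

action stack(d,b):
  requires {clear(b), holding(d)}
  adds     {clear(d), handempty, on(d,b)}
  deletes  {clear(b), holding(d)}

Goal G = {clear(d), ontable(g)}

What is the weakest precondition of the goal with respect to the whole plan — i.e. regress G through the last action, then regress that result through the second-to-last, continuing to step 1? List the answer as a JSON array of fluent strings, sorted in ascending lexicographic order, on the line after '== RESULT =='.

Work backward from the goal:
  through step 2 (stack(d,b)): drop {clear(d)}, keep {ontable(g)}, require {clear(b), holding(d)}
    → {clear(b), holding(d), ontable(g)}
  through step 1 (pickup(d)): drop {holding(d)}, keep {clear(b), ontable(g)}, require {clear(d), handempty, ontable(d)}
    → {clear(b), clear(d), handempty, ontable(d), ontable(g)}

== RESULT ==
["clear(b)", "clear(d)", "handempty", "ontable(d)", "ontable(g)"]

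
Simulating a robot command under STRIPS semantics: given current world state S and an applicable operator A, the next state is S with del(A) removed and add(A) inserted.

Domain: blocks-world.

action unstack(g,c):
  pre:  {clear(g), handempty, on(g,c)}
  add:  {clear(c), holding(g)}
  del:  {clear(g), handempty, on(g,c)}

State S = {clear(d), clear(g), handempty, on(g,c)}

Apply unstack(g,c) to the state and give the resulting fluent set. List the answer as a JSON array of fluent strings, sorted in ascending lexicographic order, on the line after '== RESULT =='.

Progress:
  pre ⊆ S: {clear(g), handempty, on(g,c)} ⊆ S  — applicable
  S \ del = {clear(d)}
  ∪ add   = {clear(c), clear(d), holding(g)}

== RESULT ==
["clear(c)", "clear(d)", "holding(g)"]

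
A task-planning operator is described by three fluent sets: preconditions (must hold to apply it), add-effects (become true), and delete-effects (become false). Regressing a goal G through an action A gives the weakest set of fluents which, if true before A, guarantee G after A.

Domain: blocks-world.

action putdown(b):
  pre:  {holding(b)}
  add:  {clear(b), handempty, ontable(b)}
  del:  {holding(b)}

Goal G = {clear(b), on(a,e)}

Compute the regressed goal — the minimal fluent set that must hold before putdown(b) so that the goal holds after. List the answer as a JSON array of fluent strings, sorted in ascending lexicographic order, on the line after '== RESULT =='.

Regress:
  G ∩ del = {}  (empty — regression defined)
  G \ add = {clear(b), on(a,e)} \ {clear(b), handempty, ontable(b)} = {on(a,e)}
  ∪ pre   = {on(a,e)} ∪ {holding(b)}
          = {holding(b), on(a,e)}

== RESULT ==
["holding(b)", "on(a,e)"]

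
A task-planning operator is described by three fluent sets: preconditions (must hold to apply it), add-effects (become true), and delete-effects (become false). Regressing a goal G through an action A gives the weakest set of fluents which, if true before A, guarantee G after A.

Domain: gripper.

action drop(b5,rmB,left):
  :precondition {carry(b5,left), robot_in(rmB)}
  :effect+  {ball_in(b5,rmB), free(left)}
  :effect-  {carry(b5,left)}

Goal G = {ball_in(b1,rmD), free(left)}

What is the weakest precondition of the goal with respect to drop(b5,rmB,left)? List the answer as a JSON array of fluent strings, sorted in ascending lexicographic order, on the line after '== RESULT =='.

Compute (G \ add) ∪ pre:
  G ∩ del = {}  (empty — regression defined)
  G \ add = {ball_in(b1,rmD), free(left)} \ {ball_in(b5,rmB), free(left)} = {ball_in(b1,rmD)}
  ∪ pre   = {ball_in(b1,rmD)} ∪ {carry(b5,left), robot_in(rmB)}
          = {ball_in(b1,rmD), carry(b5,left), robot_in(rmB)}

== RESULT ==
["ball_in(b1,rmD)", "carry(b5,left)", "robot_in(rmB)"]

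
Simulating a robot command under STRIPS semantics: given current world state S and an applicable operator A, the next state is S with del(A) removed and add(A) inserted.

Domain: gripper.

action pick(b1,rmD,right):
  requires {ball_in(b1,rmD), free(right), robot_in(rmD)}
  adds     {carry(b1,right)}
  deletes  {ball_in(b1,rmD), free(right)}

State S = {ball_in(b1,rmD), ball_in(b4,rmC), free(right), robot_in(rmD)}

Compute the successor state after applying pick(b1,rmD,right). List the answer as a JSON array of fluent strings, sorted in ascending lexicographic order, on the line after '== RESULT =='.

Compute (S \ del) ∪ add:
  pre ⊆ S: {ball_in(b1,rmD), free(right), robot_in(rmD)} ⊆ S  — applicable
  S \ del = {ball_in(b4,rmC), robot_in(rmD)}
  ∪ add   = {ball_in(b4,rmC), carry(b1,right), robot_in(rmD)}

== RESULT ==
["ball_in(b4,rmC)", "carry(b1,right)", "robot_in(rmD)"]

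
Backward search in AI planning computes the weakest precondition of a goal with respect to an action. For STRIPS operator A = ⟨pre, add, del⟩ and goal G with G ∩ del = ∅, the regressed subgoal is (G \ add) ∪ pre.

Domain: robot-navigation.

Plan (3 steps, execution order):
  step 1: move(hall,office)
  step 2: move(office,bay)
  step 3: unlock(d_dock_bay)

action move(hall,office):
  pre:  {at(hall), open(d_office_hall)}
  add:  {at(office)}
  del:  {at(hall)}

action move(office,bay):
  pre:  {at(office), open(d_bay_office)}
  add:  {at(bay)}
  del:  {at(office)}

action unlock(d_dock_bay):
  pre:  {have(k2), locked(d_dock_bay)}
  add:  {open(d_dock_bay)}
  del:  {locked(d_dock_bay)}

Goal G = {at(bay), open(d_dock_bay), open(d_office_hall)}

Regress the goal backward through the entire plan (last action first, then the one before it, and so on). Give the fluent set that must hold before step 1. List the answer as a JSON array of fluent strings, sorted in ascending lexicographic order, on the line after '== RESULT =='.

Regress step by step:
  through step 3 (unlock(d_dock_bay)): drop {open(d_dock_bay)}, keep {at(bay), open(d_office_hall)}, require {have(k2), locked(d_dock_bay)}
    → {at(bay), have(k2), locked(d_dock_bay), open(d_office_hall)}
  through step 2 (move(office,bay)): drop {at(bay)}, keep {have(k2), locked(d_dock_bay), open(d_office_hall)}, require {at(office), open(d_bay_office)}
    → {at(office), have(k2), locked(d_dock_bay), open(d_bay_office), open(d_office_hall)}
  through step 1 (move(hall,office)): drop {at(office)}, keep {have(k2), locked(d_dock_bay), open(d_bay_office), open(d_office_hall)}, require {at(hall), open(d_office_hall)}
    → {at(hall), have(k2), locked(d_dock_bay), open(d_bay_office), open(d_office_hall)}

== RESULT ==
["at(hall)", "have(k2)", "locked(d_dock_bay)", "open(d_bay_office)", "open(d_office_hall)"]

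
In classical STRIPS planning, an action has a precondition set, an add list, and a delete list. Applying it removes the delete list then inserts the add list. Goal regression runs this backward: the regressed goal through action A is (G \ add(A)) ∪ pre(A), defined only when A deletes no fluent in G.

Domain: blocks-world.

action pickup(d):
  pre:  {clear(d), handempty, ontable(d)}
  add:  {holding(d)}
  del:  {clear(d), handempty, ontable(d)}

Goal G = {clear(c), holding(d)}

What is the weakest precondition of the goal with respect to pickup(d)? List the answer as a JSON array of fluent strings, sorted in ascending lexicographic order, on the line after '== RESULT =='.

Compute (G \ add) ∪ pre:
  G ∩ del = {}  (empty — regression defined)
  G \ add = {clear(c), holding(d)} \ {holding(d)} = {clear(c)}
  ∪ pre   = {clear(c)} ∪ {clear(d), handempty, ontable(d)}
          = {clear(c), clear(d), handempty, ontable(d)}

== RESULT ==
["clear(c)", "clear(d)", "handempty", "ontable(d)"]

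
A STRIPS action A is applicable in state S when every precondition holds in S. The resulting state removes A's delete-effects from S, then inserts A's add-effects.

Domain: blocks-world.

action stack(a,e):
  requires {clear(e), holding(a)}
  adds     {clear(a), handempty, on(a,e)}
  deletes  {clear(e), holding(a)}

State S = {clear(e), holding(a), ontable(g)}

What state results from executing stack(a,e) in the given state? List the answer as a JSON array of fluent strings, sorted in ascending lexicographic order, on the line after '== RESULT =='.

Progress:
  pre ⊆ S: {clear(e), holding(a)} ⊆ S  — applicable
  S \ del = {ontable(g)}
  ∪ add   = {clear(a), handempty, on(a,e), ontable(g)}

== RESULT ==
["clear(a)", "handempty", "on(a,e)", "ontable(g)"]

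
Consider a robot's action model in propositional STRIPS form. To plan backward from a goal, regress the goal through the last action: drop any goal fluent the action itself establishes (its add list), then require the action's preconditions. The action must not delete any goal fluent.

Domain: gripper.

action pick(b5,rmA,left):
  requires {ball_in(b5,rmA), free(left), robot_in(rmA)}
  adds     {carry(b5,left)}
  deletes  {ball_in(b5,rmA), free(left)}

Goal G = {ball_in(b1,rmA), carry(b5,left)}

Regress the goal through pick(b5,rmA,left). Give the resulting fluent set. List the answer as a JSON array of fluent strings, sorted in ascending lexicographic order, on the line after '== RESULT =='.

Regress:
  G ∩ del = {}  (empty — regression defined)
  G \ add = {ball_in(b1,rmA), carry(b5,left)} \ {carry(b5,left)} = {ball_in(b1,rmA)}
  ∪ pre   = {ball_in(b1,rmA)} ∪ {ball_in(b5,rmA), free(left), robot_in(rmA)}
          = {ball_in(b1,rmA), ball_in(b5,rmA), free(left), robot_in(rmA)}

== RESULT ==
["ball_in(b1,rmA)", "ball_in(b5,rmA)", "free(left)", "robot_in(rmA)"]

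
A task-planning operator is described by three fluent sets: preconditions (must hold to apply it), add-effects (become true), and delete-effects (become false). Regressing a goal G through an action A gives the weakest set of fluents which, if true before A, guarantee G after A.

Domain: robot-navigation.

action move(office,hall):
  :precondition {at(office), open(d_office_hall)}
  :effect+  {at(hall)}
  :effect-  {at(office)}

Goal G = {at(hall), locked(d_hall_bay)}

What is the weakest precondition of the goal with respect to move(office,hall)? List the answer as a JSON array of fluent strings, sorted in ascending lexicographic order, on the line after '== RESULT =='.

Regress:
  G ∩ del = {}  (empty — regression defined)
  G \ add = {at(hall), locked(d_hall_bay)} \ {at(hall)} = {locked(d_hall_bay)}
  ∪ pre   = {locked(d_hall_bay)} ∪ {at(office), open(d_office_hall)}
          = {at(office), locked(d_hall_bay), open(d_office_hall)}

== RESULT ==
["at(office)", "locked(d_hall_bay)", "open(d_office_hall)"]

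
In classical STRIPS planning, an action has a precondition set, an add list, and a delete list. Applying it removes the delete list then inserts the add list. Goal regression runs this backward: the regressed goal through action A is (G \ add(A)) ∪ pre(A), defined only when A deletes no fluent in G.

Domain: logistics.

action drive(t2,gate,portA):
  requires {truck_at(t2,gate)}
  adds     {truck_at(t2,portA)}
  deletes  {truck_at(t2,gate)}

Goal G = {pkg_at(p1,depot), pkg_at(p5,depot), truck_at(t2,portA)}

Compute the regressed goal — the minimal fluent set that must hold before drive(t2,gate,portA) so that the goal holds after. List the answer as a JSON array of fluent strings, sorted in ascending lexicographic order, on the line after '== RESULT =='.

Compute (G \ add) ∪ pre:
  G ∩ del = {}  (empty — regression defined)
  G \ add = {pkg_at(p1,depot), pkg_at(p5,depot), truck_at(t2,portA)} \ {truck_at(t2,portA)} = {pkg_at(p1,depot), pkg_at(p5,depot)}
  ∪ pre   = {pkg_at(p1,depot), pkg_at(p5,depot)} ∪ {truck_at(t2,gate)}
          = {pkg_at(p1,depot), pkg_at(p5,depot), truck_at(t2,gate)}

== RESULT ==
["pkg_at(p1,depot)", "pkg_at(p5,depot)", "truck_at(t2,gate)"]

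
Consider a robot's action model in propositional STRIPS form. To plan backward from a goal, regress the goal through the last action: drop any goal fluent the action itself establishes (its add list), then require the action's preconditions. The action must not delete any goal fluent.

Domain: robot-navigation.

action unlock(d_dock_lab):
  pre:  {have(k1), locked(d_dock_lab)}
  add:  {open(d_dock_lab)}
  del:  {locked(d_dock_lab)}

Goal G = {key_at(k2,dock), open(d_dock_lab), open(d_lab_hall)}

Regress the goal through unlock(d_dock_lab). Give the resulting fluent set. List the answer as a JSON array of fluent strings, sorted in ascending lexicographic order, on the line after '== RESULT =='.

Compute (G \ add) ∪ pre:
  G ∩ del = {}  (empty — regression defined)
  G \ add = {key_at(k2,dock), open(d_dock_lab), open(d_lab_hall)} \ {open(d_dock_lab)} = {key_at(k2,dock), open(d_lab_hall)}
  ∪ pre   = {key_at(k2,dock), open(d_lab_hall)} ∪ {have(k1), locked(d_dock_lab)}
          = {have(k1), key_at(k2,dock), locked(d_dock_lab), open(d_lab_hall)}

== RESULT ==
["have(k1)", "key_at(k2,dock)", "locked(d_dock_lab)", "open(d_lab_hall)"]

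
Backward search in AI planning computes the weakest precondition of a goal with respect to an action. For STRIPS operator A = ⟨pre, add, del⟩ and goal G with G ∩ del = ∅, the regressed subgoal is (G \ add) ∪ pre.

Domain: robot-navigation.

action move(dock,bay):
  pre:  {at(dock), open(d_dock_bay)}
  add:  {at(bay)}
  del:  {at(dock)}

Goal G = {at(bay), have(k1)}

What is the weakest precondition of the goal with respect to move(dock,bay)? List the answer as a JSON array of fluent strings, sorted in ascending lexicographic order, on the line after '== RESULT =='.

Compute (G \ add) ∪ pre:
  G ∩ del = {}  (empty — regression defined)
  G \ add = {at(bay), have(k1)} \ {at(bay)} = {have(k1)}
  ∪ pre   = {have(k1)} ∪ {at(dock), open(d_dock_bay)}
          = {at(dock), have(k1), open(d_dock_bay)}

== RESULT ==
["at(dock)", "have(k1)", "open(d_dock_bay)"]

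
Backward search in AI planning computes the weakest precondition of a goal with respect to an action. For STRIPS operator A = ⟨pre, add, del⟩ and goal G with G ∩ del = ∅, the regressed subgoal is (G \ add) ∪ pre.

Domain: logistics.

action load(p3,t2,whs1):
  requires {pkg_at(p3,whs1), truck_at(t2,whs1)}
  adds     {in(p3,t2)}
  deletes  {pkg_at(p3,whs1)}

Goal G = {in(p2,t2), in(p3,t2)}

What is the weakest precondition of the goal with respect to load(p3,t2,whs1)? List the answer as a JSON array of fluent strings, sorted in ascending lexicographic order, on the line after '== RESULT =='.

Regress:
  G ∩ del = {}  (empty — regression defined)
  G \ add = {in(p2,t2), in(p3,t2)} \ {in(p3,t2)} = {in(p2,t2)}
  ∪ pre   = {in(p2,t2)} ∪ {pkg_at(p3,whs1), truck_at(t2,whs1)}
          = {in(p2,t2), pkg_at(p3,whs1), truck_at(t2,whs1)}

== RESULT ==
["in(p2,t2)", "pkg_at(p3,whs1)", "truck_at(t2,whs1)"]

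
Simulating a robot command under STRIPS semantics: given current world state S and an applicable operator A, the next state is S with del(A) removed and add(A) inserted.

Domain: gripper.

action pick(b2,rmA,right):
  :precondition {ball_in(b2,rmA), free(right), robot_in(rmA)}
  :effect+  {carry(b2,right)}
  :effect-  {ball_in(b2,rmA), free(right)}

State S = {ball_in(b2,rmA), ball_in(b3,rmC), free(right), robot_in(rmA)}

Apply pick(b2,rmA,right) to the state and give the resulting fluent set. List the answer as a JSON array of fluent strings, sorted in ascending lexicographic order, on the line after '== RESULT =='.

Compute (S \ del) ∪ add:
  pre ⊆ S: {ball_in(b2,rmA), free(right), robot_in(rmA)} ⊆ S  — applicable
  S \ del = {ball_in(b3,rmC), robot_in(rmA)}
  ∪ add   = {ball_in(b3,rmC), carry(b2,right), robot_in(rmA)}

== RESULT ==
["ball_in(b3,rmC)", "carry(b2,right)", "robot_in(rmA)"]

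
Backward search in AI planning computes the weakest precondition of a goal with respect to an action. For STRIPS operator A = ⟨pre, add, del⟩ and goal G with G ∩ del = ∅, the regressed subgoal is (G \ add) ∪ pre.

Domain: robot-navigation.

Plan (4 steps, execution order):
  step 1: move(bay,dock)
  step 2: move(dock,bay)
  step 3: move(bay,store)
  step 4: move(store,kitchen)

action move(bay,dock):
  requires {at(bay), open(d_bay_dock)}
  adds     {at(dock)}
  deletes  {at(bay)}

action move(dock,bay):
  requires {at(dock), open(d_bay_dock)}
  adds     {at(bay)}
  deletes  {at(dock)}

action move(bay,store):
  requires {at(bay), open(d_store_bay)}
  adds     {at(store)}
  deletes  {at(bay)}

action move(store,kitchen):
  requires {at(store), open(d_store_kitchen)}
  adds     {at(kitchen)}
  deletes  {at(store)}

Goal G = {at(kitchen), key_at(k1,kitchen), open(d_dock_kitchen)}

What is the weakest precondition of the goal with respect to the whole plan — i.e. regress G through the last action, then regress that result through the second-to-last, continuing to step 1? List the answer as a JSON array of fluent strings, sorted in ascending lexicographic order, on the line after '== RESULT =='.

Work backward from the goal:
  through step 4 (move(store,kitchen)): drop {at(kitchen)}, keep {key_at(k1,kitchen), open(d_dock_kitchen)}, require {at(store), open(d_store_kitchen)}
    → {at(store), key_at(k1,kitchen), open(d_dock_kitchen), open(d_store_kitchen)}
  through step 3 (move(bay,store)): drop {at(store)}, keep {key_at(k1,kitchen), open(d_dock_kitchen), open(d_store_kitchen)}, require {at(bay), open(d_store_bay)}
    → {at(bay), key_at(k1,kitchen), open(d_dock_kitchen), open(d_store_bay), open(d_store_kitchen)}
  through step 2 (move(dock,bay)): drop {at(bay)}, keep {key_at(k1,kitchen), open(d_dock_kitchen), open(d_store_bay), open(d_store_kitchen)}, require {at(dock), open(d_bay_dock)}
    → {at(dock), key_at(k1,kitchen), open(d_bay_dock), open(d_dock_kitchen), open(d_store_bay), open(d_store_kitchen)}
  through step 1 (move(bay,dock)): drop {at(dock)}, keep {key_at(k1,kitchen), open(d_bay_dock), open(d_dock_kitchen), open(d_store_bay), open(d_store_kitchen)}, require {at(bay), open(d_bay_dock)}
    → {at(bay), key_at(k1,kitchen), open(d_bay_dock), open(d_dock_kitchen), open(d_store_bay), open(d_store_kitchen)}

== RESULT ==
["at(bay)", "key_at(k1,kitchen)", "open(d_bay_dock)", "open(d_dock_kitchen)", "open(d_store_bay)", "open(d_store_kitchen)"]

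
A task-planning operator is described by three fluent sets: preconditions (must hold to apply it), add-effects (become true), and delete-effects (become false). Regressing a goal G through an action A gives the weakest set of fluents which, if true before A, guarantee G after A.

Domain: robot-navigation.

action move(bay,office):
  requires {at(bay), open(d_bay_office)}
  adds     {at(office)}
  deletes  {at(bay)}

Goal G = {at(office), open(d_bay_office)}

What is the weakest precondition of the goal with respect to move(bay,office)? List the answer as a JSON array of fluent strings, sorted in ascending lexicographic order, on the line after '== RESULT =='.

Compute (G \ add) ∪ pre:
  G ∩ del = {}  (empty — regression defined)
  G \ add = {at(office), open(d_bay_office)} \ {at(office)} = {open(d_bay_office)}
  ∪ pre   = {open(d_bay_office)} ∪ {at(bay), open(d_bay_office)}
          = {at(bay), open(d_bay_office)}

== RESULT ==
["at(bay)", "open(d_bay_office)"]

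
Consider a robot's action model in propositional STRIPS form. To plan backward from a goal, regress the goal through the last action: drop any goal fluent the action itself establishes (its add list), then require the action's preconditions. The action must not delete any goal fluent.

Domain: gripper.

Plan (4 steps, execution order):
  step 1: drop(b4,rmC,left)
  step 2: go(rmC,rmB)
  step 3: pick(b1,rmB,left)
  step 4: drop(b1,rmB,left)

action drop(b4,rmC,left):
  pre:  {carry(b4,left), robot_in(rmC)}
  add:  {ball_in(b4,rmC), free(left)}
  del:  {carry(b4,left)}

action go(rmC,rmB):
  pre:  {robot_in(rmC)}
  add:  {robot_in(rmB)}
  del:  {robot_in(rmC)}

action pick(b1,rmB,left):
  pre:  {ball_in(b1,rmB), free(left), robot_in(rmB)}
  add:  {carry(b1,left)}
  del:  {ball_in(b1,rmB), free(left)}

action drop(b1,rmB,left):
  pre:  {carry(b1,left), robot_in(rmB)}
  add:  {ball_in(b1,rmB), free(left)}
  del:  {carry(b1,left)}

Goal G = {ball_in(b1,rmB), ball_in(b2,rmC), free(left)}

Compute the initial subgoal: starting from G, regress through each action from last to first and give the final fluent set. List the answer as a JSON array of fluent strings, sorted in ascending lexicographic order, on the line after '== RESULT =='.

Work backward from the goal:
  through step 4 (drop(b1,rmB,left)): drop {ball_in(b1,rmB), free(left)}, keep {ball_in(b2,rmC)}, require {carry(b1,left), robot_in(rmB)}
    → {ball_in(b2,rmC), carry(b1,left), robot_in(rmB)}
  through step 3 (pick(b1,rmB,left)): drop {carry(b1,left)}, keep {ball_in(b2,rmC), robot_in(rmB)}, require {ball_in(b1,rmB), free(left), robot_in(rmB)}
    → {ball_in(b1,rmB), ball_in(b2,rmC), free(left), robot_in(rmB)}
  through step 2 (go(rmC,rmB)): drop {robot_in(rmB)}, keep {ball_in(b1,rmB), ball_in(b2,rmC), free(left)}, require {robot_in(rmC)}
    → {ball_in(b1,rmB), ball_in(b2,rmC), free(left), robot_in(rmC)}
  through step 1 (drop(b4,rmC,left)): drop {free(left)}, keep {ball_in(b1,rmB), ball_in(b2,rmC), robot_in(rmC)}, require {carry(b4,left), robot_in(rmC)}
    → {ball_in(b1,rmB), ball_in(b2,rmC), carry(b4,left), robot_in(rmC)}

== RESULT ==
["ball_in(b1,rmB)", "ball_in(b2,rmC)", "carry(b4,left)", "robot_in(rmC)"]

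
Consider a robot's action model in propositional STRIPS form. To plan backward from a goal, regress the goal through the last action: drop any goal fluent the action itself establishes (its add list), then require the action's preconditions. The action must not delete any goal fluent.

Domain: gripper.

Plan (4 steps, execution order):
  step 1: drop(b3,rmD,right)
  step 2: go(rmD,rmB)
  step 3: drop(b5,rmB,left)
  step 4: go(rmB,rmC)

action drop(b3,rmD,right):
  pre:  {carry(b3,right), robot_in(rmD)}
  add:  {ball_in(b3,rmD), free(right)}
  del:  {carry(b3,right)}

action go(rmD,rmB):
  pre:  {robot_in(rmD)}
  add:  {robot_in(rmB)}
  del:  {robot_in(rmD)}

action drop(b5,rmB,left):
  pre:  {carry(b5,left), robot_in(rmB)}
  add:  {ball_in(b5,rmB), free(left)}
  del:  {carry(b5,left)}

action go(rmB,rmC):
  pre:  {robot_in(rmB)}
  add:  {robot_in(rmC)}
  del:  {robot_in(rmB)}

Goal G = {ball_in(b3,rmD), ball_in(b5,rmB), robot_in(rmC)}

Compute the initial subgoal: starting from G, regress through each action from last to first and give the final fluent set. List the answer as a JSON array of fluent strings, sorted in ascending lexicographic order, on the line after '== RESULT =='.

Regress step by step:
  through step 4 (go(rmB,rmC)): drop {robot_in(rmC)}, keep {ball_in(b3,rmD), ball_in(b5,rmB)}, require {robot_in(rmB)}
    → {ball_in(b3,rmD), ball_in(b5,rmB), robot_in(rmB)}
  through step 3 (drop(b5,rmB,left)): drop {ball_in(b5,rmB)}, keep {ball_in(b3,rmD), robot_in(rmB)}, require {carry(b5,left), robot_in(rmB)}
    → {ball_in(b3,rmD), carry(b5,left), robot_in(rmB)}
  through step 2 (go(rmD,rmB)): drop {robot_in(rmB)}, keep {ball_in(b3,rmD), carry(b5,left)}, require {robot_in(rmD)}
    → {ball_in(b3,rmD), carry(b5,left), robot_in(rmD)}
  through step 1 (drop(b3,rmD,right)): drop {ball_in(b3,rmD)}, keep {carry(b5,left), robot_in(rmD)}, require {carry(b3,right), robot_in(rmD)}
    → {carry(b3,right), carry(b5,left), robot_in(rmD)}

== RESULT ==
["carry(b3,right)", "carry(b5,left)", "robot_in(rmD)"]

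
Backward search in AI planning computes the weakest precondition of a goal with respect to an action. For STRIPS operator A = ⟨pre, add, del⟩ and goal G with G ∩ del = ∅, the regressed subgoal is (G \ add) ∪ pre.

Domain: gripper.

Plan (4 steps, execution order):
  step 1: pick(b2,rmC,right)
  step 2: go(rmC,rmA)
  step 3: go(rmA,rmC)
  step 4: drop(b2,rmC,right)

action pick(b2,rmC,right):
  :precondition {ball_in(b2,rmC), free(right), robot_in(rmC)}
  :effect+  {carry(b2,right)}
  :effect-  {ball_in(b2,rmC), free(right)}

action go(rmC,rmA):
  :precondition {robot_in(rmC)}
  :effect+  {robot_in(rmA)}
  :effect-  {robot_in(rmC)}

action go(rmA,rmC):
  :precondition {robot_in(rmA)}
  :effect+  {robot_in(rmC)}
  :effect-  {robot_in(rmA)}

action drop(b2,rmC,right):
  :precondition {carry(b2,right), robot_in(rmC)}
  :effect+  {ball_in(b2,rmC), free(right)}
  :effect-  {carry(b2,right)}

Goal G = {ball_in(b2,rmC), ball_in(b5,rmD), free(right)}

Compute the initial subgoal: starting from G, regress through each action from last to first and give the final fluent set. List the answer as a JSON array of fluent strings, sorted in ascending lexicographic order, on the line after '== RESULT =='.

Regress step by step:
  through step 4 (drop(b2,rmC,right)): drop {ball_in(b2,rmC), free(right)}, keep {ball_in(b5,rmD)}, require {carry(b2,right), robot_in(rmC)}
    → {ball_in(b5,rmD), carry(b2,right), robot_in(rmC)}
  through step 3 (go(rmA,rmC)): drop {robot_in(rmC)}, keep {ball_in(b5,rmD), carry(b2,right)}, require {robot_in(rmA)}
    → {ball_in(b5,rmD), carry(b2,right), robot_in(rmA)}
  through step 2 (go(rmC,rmA)): drop {robot_in(rmA)}, keep {ball_in(b5,rmD), carry(b2,right)}, require {robot_in(rmC)}
    → {ball_in(b5,rmD), carry(b2,right), robot_in(rmC)}
  through step 1 (pick(b2,rmC,right)): drop {carry(b2,right)}, keep {ball_in(b5,rmD), robot_in(rmC)}, require {ball_in(b2,rmC), free(right), robot_in(rmC)}
    → {ball_in(b2,rmC), ball_in(b5,rmD), free(right), robot_in(rmC)}

== RESULT ==
["ball_in(b2,rmC)", "ball_in(b5,rmD)", "free(right)", "robot_in(rmC)"]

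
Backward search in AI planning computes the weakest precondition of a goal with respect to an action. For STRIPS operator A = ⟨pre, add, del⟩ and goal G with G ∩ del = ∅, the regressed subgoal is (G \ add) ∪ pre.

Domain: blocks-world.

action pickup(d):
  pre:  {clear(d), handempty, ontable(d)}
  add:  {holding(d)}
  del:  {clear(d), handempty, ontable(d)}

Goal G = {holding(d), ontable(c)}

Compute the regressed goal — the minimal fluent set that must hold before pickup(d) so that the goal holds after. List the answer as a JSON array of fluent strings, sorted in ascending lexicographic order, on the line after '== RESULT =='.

Compute (G \ add) ∪ pre:
  G ∩ del = {}  (empty — regression defined)
  G \ add = {holding(d), ontable(c)} \ {holding(d)} = {ontable(c)}
  ∪ pre   = {ontable(c)} ∪ {clear(d), handempty, ontable(d)}
          = {clear(d), handempty, ontable(c), ontable(d)}

== RESULT ==
["clear(d)", "handempty", "ontable(c)", "ontable(d)"]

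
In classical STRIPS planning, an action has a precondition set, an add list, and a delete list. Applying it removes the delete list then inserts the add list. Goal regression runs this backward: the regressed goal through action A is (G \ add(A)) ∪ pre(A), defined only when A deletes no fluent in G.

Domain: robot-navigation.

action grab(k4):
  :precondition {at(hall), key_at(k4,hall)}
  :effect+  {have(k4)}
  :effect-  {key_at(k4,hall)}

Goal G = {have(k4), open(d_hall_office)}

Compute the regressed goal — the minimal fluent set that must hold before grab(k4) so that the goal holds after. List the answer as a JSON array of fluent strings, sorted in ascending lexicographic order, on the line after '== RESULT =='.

Regress:
  G ∩ del = {}  (empty — regression defined)
  G \ add = {have(k4), open(d_hall_office)} \ {have(k4)} = {open(d_hall_office)}
  ∪ pre   = {open(d_hall_office)} ∪ {at(hall), key_at(k4,hall)}
          = {at(hall), key_at(k4,hall), open(d_hall_office)}

== RESULT ==
["at(hall)", "key_at(k4,hall)", "open(d_hall_office)"]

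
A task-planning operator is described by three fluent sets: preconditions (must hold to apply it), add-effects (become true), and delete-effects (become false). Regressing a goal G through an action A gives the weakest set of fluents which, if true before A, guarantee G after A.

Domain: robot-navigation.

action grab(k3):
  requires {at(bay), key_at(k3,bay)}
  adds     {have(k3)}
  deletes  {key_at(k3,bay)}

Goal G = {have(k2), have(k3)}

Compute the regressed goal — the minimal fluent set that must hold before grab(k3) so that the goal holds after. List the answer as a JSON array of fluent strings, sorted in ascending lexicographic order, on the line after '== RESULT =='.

Compute (G \ add) ∪ pre:
  G ∩ del = {}  (empty — regression defined)
  G \ add = {have(k2), have(k3)} \ {have(k3)} = {have(k2)}
  ∪ pre   = {have(k2)} ∪ {at(bay), key_at(k3,bay)}
          = {at(bay), have(k2), key_at(k3,bay)}

== RESULT ==
["at(bay)", "have(k2)", "key_at(k3,bay)"]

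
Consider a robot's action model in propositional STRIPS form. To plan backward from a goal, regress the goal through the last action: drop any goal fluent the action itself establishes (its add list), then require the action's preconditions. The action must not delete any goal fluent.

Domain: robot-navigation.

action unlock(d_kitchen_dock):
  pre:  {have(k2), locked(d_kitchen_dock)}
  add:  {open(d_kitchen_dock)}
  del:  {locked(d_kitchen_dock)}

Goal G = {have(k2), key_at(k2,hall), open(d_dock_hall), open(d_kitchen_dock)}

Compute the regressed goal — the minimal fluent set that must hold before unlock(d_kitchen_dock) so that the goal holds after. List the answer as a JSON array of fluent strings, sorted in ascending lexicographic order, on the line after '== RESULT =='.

Regress:
  G ∩ del = {}  (empty — regression defined)
  G \ add = {have(k2), key_at(k2,hall), open(d_dock_hall), open(d_kitchen_dock)} \ {open(d_kitchen_dock)} = {have(k2), key_at(k2,hall), open(d_dock_hall)}
  ∪ pre   = {have(k2), key_at(k2,hall), open(d_dock_hall)} ∪ {have(k2), locked(d_kitchen_dock)}
          = {have(k2), key_at(k2,hall), locked(d_kitchen_dock), open(d_dock_hall)}

== RESULT ==
["have(k2)", "key_at(k2,hall)", "locked(d_kitchen_dock)", "open(d_dock_hall)"]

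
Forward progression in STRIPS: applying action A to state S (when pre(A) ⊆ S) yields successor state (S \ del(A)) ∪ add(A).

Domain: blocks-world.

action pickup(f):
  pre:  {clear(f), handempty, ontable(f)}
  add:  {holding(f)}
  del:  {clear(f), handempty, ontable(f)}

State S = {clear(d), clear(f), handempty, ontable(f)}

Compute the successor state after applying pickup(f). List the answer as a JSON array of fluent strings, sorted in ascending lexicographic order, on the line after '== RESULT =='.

Compute (S \ del) ∪ add:
  pre ⊆ S: {clear(f), handempty, ontable(f)} ⊆ S  — applicable
  S \ del = {clear(d)}
  ∪ add   = {clear(d), holding(f)}

== RESULT ==
["clear(d)", "holding(f)"]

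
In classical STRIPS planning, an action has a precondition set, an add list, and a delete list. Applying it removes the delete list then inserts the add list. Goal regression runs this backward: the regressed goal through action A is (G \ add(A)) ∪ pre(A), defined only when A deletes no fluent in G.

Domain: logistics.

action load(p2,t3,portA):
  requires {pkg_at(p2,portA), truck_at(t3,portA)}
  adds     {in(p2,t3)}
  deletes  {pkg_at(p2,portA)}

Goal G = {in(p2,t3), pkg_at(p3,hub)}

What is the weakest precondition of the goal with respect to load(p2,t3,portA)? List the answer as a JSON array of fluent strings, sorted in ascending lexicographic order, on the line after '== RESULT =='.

Regress:
  G ∩ del = {}  (empty — regression defined)
  G \ add = {in(p2,t3), pkg_at(p3,hub)} \ {in(p2,t3)} = {pkg_at(p3,hub)}
  ∪ pre   = {pkg_at(p3,hub)} ∪ {pkg_at(p2,portA), truck_at(t3,portA)}
          = {pkg_at(p2,portA), pkg_at(p3,hub), truck_at(t3,portA)}

== RESULT ==
["pkg_at(p2,portA)", "pkg_at(p3,hub)", "truck_at(t3,portA)"]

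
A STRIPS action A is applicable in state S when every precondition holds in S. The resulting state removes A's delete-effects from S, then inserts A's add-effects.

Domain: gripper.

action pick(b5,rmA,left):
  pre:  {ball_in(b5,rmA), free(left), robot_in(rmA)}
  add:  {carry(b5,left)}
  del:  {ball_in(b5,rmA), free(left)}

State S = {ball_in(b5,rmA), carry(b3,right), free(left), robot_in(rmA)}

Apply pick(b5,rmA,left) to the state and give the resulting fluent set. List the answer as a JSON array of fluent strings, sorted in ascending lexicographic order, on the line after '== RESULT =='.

Compute (S \ del) ∪ add:
  pre ⊆ S: {ball_in(b5,rmA), free(left), robot_in(rmA)} ⊆ S  — applicable
  S \ del = {carry(b3,right), robot_in(rmA)}
  ∪ add   = {carry(b3,right), carry(b5,left), robot_in(rmA)}

== RESULT ==
["carry(b3,right)", "carry(b5,left)", "robot_in(rmA)"]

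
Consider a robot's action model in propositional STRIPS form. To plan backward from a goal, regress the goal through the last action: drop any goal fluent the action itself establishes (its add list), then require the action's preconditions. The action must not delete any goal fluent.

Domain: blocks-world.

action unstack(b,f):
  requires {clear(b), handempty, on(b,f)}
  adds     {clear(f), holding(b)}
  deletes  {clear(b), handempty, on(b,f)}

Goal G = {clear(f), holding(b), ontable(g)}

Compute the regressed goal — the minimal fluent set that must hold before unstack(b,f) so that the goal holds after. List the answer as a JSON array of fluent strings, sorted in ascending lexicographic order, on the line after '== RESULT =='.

Compute (G \ add) ∪ pre:
  G ∩ del = {}  (empty — regression defined)
  G \ add = {clear(f), holding(b), ontable(g)} \ {clear(f), holding(b)} = {ontable(g)}
  ∪ pre   = {ontable(g)} ∪ {clear(b), handempty, on(b,f)}
          = {clear(b), handempty, on(b,f), ontable(g)}

== RESULT ==
["clear(b)", "handempty", "on(b,f)", "ontable(g)"]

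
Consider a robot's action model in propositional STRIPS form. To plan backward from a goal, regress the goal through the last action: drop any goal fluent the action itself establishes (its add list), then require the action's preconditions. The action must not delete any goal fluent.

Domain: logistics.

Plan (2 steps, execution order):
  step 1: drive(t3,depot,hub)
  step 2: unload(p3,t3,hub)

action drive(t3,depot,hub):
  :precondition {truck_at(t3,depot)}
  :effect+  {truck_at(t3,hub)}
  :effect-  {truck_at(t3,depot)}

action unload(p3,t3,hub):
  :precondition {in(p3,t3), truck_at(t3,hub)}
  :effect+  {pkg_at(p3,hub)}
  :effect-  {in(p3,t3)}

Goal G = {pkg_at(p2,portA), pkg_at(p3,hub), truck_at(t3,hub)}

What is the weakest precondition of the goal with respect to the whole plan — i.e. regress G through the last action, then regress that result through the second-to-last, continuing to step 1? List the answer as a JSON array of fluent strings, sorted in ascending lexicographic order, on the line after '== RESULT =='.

Work backward from the goal:
  through step 2 (unload(p3,t3,hub)): drop {pkg_at(p3,hub)}, keep {pkg_at(p2,portA), truck_at(t3,hub)}, require {in(p3,t3), truck_at(t3,hub)}
    → {in(p3,t3), pkg_at(p2,portA), truck_at(t3,hub)}
  through step 1 (drive(t3,depot,hub)): drop {truck_at(t3,hub)}, keep {in(p3,t3), pkg_at(p2,portA)}, require {truck_at(t3,depot)}
    → {in(p3,t3), pkg_at(p2,portA), truck_at(t3,depot)}

== RESULT ==
["in(p3,t3)", "pkg_at(p2,portA)", "truck_at(t3,depot)"]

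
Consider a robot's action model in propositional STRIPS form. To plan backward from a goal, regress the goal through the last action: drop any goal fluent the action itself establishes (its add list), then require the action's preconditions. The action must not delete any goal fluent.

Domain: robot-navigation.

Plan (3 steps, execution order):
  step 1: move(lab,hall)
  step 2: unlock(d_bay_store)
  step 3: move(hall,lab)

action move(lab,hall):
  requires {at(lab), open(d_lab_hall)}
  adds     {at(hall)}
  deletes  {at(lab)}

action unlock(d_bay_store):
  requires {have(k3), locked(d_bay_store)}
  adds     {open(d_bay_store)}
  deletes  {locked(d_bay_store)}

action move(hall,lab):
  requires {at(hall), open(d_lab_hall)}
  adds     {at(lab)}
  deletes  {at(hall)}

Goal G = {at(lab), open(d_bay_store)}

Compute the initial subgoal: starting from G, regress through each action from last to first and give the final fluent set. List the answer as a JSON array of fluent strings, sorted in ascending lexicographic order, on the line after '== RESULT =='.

Regress step by step:
  through step 3 (move(hall,lab)): drop {at(lab)}, keep {open(d_bay_store)}, require {at(hall), open(d_lab_hall)}
    → {at(hall), open(d_bay_store), open(d_lab_hall)}
  through step 2 (unlock(d_bay_store)): drop {open(d_bay_store)}, keep {at(hall), open(d_lab_hall)}, require {have(k3), locked(d_bay_store)}
    → {at(hall), have(k3), locked(d_bay_store), open(d_lab_hall)}
  through step 1 (move(lab,hall)): drop {at(hall)}, keep {have(k3), locked(d_bay_store), open(d_lab_hall)}, require {at(lab), open(d_lab_hall)}
    → {at(lab), have(k3), locked(d_bay_store), open(d_lab_hall)}

== RESULT ==
["at(lab)", "have(k3)", "locked(d_bay_store)", "open(d_lab_hall)"]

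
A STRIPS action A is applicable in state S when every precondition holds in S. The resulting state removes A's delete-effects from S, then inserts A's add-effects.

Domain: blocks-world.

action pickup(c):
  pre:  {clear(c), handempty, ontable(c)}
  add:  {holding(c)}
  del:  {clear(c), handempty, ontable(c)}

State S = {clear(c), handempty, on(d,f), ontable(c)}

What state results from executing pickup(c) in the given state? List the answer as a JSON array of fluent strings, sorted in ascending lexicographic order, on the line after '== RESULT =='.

Compute (S \ del) ∪ add:
  pre ⊆ S: {clear(c), handempty, ontable(c)} ⊆ S  — applicable
  S \ del = {on(d,f)}
  ∪ add   = {holding(c), on(d,f)}

== RESULT ==
["holding(c)", "on(d,f)"]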